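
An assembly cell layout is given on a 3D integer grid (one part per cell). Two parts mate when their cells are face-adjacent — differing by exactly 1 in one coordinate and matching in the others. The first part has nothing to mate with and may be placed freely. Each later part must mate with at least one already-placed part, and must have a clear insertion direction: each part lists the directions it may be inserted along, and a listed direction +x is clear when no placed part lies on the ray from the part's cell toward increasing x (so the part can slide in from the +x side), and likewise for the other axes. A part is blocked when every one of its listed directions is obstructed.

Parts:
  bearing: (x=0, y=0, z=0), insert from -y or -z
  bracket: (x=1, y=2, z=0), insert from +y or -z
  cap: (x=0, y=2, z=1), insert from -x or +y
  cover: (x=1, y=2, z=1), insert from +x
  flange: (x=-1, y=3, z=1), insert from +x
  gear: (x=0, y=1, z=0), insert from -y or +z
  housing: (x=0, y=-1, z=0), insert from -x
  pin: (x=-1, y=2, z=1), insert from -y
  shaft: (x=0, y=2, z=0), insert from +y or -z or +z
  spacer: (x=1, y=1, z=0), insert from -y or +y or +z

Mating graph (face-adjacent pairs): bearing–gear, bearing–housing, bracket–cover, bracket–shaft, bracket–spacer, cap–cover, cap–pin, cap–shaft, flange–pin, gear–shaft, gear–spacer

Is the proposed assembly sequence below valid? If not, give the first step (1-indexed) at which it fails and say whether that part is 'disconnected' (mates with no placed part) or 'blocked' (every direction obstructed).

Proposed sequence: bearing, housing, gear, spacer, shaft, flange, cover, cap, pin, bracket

Invalid at step 6 (disconnected)

1. bearing@(0, 0, 0) [-y clear] — {bearing}
2. housing@(0, -1, 0) [-x clear] — {bearing, housing}
3. gear@(0, 1, 0) [+z clear] — {bearing, gear, housing}
4. spacer@(1, 1, 0) [-y clear] — {bearing, gear, housing, spacer}
5. shaft@(0, 2, 0) [+y clear] — {bearing, gear, housing, shaft, spacer}
6. flange@(-1, 3, 1) — no placed neighbour ⇒ disconnected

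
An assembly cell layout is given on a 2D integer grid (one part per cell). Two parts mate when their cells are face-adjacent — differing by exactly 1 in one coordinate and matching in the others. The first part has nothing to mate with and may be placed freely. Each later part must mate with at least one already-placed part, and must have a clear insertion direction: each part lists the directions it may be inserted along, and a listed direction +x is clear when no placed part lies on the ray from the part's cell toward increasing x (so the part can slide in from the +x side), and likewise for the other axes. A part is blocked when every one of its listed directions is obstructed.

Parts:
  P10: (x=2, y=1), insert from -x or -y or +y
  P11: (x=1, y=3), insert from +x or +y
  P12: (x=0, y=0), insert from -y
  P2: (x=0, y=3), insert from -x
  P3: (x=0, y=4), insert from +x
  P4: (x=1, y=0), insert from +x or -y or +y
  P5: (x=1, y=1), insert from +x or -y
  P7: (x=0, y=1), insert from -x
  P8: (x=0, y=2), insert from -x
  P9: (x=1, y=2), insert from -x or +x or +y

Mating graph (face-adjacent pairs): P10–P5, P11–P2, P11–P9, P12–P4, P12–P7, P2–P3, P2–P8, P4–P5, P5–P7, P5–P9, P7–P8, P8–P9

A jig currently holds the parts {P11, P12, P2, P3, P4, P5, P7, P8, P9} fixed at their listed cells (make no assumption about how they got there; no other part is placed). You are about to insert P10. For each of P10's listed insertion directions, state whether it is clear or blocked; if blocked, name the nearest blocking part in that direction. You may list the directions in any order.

+y: clear; -x: blocked by P5; -y: clear

-x: nearest on ray is P5@(1, 1) ⇒ blocked
-y: ray from P10(2, 1) has no placed part ⇒ clear
+y: ray from P10(2, 1) has no placed part ⇒ clear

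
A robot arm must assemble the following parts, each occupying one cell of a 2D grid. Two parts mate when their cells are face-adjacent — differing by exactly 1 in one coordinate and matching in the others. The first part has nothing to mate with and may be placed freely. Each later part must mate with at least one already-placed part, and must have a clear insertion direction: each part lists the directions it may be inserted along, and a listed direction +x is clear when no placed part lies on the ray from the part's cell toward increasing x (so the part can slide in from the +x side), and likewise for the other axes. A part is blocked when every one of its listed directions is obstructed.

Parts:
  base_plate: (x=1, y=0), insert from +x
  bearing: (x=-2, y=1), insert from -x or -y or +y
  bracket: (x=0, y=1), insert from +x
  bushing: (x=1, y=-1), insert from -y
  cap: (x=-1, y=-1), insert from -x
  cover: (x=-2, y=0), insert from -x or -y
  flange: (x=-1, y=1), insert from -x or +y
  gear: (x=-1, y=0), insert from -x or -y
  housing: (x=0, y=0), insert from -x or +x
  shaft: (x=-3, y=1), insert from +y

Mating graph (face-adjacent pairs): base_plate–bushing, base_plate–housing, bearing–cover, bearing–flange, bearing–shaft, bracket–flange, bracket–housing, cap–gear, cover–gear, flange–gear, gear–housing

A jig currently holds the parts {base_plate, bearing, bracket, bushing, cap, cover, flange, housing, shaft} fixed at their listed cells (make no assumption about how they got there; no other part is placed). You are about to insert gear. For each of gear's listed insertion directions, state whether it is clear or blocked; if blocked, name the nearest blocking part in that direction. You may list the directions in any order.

-x: blocked by cover; -y: blocked by cap

-x: nearest on ray is cover@(-2, 0) ⇒ blocked
-y: nearest on ray is cap@(-1, -1) ⇒ blocked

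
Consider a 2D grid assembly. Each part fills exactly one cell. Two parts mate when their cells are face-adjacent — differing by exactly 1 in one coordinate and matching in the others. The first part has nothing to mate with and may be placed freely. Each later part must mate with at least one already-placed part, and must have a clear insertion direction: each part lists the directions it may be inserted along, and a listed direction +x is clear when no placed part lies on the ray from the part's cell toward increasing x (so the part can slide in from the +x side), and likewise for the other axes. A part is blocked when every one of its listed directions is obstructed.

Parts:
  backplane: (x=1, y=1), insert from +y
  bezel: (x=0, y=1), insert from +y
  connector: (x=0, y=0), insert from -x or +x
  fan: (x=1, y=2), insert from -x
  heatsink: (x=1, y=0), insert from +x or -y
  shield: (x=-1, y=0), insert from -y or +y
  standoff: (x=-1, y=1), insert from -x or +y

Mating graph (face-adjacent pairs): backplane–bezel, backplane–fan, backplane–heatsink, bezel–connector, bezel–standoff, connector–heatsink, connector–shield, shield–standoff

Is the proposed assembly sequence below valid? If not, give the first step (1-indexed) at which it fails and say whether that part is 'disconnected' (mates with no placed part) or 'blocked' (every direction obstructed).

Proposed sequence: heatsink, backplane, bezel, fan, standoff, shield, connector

Invalid at step 7 (blocked)

1. heatsink@(1, 0) [+x clear] — {heatsink}
2. backplane@(1, 1) [+y clear] — {backplane, heatsink}
3. bezel@(0, 1) [+y clear] — {backplane, bezel, heatsink}
4. fan@(1, 2) [-x clear] — {backplane, bezel, fan, heatsink}
5. standoff@(-1, 1) [-x clear] — {backplane, bezel, fan, heatsink, standoff}
6. shield@(-1, 0) [-y clear] — {backplane, bezel, fan, heatsink, shield, standoff}
7. connector@(0, 0) — -x/+x all obstructed ⇒ blocked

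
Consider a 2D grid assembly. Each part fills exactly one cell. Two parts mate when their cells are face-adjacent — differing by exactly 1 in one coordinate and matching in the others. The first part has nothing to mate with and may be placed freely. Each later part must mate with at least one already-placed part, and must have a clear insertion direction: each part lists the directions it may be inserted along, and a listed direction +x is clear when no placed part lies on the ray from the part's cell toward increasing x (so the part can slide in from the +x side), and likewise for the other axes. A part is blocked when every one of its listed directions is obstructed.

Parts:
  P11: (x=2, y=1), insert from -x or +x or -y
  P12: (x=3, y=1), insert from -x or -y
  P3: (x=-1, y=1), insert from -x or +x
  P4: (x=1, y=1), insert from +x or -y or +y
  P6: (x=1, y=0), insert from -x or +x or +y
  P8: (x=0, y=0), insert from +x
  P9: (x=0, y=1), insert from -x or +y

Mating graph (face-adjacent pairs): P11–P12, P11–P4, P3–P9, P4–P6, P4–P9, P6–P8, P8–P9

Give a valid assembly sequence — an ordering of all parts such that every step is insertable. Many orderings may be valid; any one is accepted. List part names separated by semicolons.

1. P3@(-1, 1) [-x clear] — {P3}
2. P9@(0, 1) [+y clear] — {P3, P9}
3. P8@(0, 0) [+x clear] — {P3, P8, P9}
4. P6@(1, 0) [+x clear] — {P3, P6, P8, P9}
5. P4@(1, 1) [+x clear] — {P3, P4, P6, P8, P9}
6. P11@(2, 1) [+x clear] — {P11, P3, P4, P6, P8, P9}
7. P12@(3, 1) [-y clear] — {P11, P12, P3, P4, P6, P8, P9}

P3; P9; P8; P6; P4; P11; P12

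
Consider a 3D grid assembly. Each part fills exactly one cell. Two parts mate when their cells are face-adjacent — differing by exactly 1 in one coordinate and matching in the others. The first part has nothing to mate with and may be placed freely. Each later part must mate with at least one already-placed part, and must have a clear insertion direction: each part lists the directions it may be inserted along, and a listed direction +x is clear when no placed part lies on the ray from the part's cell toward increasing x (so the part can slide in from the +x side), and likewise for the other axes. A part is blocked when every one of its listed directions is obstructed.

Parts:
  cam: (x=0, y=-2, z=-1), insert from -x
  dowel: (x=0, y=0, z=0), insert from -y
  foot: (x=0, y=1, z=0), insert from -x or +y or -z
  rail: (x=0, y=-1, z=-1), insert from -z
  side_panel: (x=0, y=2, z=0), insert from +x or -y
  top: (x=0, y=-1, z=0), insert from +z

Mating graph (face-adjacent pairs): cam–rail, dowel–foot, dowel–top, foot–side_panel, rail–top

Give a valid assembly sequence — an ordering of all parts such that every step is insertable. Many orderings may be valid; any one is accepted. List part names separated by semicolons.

foot; dowel; top; rail; cam; side_panel

1. foot@(0, 1, 0) [-x clear] — {foot}
2. dowel@(0, 0, 0) [-y clear] — {dowel, foot}
3. top@(0, -1, 0) [+z clear] — {dowel, foot, top}
4. rail@(0, -1, -1) [-z clear] — {dowel, foot, rail, top}
5. cam@(0, -2, -1) [-x clear] — {cam, dowel, foot, rail, top}
6. side_panel@(0, 2, 0) [+x clear] — {cam, dowel, foot, rail, side_panel, top}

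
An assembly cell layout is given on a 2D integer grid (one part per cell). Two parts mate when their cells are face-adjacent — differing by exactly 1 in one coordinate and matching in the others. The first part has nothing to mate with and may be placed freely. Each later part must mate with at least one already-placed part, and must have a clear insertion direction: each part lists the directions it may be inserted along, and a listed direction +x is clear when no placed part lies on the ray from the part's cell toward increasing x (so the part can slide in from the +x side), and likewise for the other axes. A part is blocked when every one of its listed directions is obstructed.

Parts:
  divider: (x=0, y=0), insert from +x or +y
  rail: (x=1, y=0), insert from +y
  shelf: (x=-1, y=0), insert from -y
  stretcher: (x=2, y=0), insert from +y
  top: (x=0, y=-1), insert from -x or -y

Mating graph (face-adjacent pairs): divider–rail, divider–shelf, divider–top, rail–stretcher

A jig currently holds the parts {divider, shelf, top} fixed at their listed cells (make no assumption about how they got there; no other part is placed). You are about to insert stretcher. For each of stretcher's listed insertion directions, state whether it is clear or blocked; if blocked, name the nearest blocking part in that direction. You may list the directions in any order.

+y: ray from stretcher(2, 0) has no placed part ⇒ clear

+y: clear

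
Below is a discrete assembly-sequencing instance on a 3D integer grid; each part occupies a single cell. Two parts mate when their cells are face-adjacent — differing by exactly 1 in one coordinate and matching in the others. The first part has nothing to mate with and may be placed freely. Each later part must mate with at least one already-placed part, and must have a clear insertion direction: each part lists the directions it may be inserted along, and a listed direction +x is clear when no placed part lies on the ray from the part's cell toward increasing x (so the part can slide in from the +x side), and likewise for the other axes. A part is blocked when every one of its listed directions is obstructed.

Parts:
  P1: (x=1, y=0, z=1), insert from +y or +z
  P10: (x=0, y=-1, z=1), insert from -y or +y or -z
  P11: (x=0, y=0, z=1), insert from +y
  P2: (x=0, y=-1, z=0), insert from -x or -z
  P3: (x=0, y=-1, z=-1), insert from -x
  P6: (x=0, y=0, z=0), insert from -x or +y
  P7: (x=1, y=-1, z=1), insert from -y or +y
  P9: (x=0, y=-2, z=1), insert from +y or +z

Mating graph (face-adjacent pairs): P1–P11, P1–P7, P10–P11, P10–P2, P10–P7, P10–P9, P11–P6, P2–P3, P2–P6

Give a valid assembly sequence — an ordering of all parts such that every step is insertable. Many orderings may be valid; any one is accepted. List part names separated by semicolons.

1. P7@(1, -1, 1) [-y clear] — {P7}
2. P1@(1, 0, 1) [+y clear] — {P1, P7}
3. P10@(0, -1, 1) [-y clear] — {P1, P10, P7}
4. P9@(0, -2, 1) [+z clear] — {P1, P10, P7, P9}
5. P2@(0, -1, 0) [-x clear] — {P1, P10, P2, P7, P9}
6. P6@(0, 0, 0) [-x clear] — {P1, P10, P2, P6, P7, P9}
7. P3@(0, -1, -1) [-x clear] — {P1, P10, P2, P3, P6, P7, P9}
8. P11@(0, 0, 1) [+y clear] — {P1, P10, P11, P2, P3, P6, P7, P9}

P7; P1; P10; P9; P2; P6; P3; P11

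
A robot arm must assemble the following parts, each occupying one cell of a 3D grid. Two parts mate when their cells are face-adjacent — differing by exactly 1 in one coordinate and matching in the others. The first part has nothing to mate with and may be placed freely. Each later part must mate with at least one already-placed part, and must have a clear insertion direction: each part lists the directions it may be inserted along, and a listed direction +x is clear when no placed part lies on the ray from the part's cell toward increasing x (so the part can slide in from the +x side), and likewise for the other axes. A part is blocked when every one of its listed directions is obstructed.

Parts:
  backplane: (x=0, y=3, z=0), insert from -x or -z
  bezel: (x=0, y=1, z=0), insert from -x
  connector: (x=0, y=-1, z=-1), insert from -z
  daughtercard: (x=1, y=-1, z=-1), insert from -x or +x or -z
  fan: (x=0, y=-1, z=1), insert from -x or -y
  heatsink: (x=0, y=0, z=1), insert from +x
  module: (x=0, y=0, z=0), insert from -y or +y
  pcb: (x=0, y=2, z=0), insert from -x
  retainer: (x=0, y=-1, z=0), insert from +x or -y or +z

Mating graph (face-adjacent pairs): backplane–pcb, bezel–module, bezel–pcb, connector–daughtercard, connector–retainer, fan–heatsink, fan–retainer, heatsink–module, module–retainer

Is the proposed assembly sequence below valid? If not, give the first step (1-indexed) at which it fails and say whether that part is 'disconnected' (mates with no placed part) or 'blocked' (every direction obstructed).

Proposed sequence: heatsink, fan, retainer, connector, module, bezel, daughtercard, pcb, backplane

1. heatsink@(0, 0, 1) [+x clear] — {heatsink}
2. fan@(0, -1, 1) [-x clear] — {fan, heatsink}
3. retainer@(0, -1, 0) [+x clear] — {fan, heatsink, retainer}
4. connector@(0, -1, -1) [-z clear] — {connector, fan, heatsink, retainer}
5. module@(0, 0, 0) [+y clear] — {connector, fan, heatsink, module, retainer}
6. bezel@(0, 1, 0) [-x clear] — {bezel, connector, fan, heatsink, module, retainer}
7. daughtercard@(1, -1, -1) [+x clear] — {bezel, connector, daughtercard, fan, heatsink, module, retainer}
8. pcb@(0, 2, 0) [-x clear] — {bezel, connector, daughtercard, fan, heatsink, module, pcb, retainer}
9. backplane@(0, 3, 0) [-x clear] — {backplane, bezel, connector, daughtercard, fan, heatsink, module, pcb, retainer}

Valid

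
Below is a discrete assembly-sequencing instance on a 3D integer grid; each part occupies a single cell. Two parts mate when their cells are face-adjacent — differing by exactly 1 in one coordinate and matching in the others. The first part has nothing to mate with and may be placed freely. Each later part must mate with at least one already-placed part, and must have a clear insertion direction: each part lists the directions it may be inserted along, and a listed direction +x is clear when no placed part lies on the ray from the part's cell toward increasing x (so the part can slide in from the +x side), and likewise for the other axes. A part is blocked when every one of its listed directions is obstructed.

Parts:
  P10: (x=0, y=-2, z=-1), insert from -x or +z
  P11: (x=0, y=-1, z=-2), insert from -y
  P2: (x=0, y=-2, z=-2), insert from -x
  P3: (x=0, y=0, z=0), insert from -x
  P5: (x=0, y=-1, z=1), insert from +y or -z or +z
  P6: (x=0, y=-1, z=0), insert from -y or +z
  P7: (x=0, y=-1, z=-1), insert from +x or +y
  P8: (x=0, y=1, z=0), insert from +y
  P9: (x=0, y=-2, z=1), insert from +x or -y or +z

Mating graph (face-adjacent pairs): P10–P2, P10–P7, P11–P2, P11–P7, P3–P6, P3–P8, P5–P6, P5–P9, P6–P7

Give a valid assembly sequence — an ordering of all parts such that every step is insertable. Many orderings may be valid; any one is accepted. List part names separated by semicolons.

P11; P7; P6; P5; P9; P3; P2; P10; P8

1. P11@(0, -1, -2) [-y clear] — {P11}
2. P7@(0, -1, -1) [+x clear] — {P11, P7}
3. P6@(0, -1, 0) [-y clear] — {P11, P6, P7}
4. P5@(0, -1, 1) [+y clear] — {P11, P5, P6, P7}
5. P9@(0, -2, 1) [+x clear] — {P11, P5, P6, P7, P9}
6. P3@(0, 0, 0) [-x clear] — {P11, P3, P5, P6, P7, P9}
7. P2@(0, -2, -2) [-x clear] — {P11, P2, P3, P5, P6, P7, P9}
8. P10@(0, -2, -1) [-x clear] — {P10, P11, P2, P3, P5, P6, P7, P9}
9. P8@(0, 1, 0) [+y clear] — {P10, P11, P2, P3, P5, P6, P7, P8, P9}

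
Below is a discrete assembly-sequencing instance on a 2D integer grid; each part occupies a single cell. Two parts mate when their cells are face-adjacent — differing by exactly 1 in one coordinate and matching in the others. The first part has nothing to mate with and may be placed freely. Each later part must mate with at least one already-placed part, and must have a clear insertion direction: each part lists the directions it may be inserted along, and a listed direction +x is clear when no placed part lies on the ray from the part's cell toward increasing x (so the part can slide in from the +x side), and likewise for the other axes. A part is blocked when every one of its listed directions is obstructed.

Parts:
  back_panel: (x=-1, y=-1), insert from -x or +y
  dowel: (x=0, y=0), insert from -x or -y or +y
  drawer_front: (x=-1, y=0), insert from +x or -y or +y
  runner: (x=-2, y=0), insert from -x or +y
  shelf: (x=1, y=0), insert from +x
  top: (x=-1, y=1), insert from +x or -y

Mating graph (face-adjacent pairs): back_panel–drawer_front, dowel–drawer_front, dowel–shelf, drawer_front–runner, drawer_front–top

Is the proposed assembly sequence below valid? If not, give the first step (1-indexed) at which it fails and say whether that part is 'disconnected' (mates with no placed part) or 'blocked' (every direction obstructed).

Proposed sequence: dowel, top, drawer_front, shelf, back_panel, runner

1. dowel@(0, 0) [-x clear] — {dowel}
2. top@(-1, 1) — no placed neighbour ⇒ disconnected

Invalid at step 2 (disconnected)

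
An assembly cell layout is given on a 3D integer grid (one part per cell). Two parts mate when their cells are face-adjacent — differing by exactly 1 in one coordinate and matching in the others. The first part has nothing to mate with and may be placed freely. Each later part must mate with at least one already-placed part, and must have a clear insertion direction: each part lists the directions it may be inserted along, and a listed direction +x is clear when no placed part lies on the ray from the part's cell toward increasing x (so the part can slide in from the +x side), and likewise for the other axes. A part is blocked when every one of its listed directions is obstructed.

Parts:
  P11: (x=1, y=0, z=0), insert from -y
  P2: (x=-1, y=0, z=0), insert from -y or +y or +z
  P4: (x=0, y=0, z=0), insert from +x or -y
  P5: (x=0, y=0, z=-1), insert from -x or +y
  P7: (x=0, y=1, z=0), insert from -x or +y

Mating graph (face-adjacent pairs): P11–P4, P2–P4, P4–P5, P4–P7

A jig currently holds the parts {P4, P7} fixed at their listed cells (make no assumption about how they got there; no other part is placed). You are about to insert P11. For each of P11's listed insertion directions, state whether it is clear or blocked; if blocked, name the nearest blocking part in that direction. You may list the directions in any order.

-y: ray from P11(1, 0, 0) has no placed part ⇒ clear

-y: clear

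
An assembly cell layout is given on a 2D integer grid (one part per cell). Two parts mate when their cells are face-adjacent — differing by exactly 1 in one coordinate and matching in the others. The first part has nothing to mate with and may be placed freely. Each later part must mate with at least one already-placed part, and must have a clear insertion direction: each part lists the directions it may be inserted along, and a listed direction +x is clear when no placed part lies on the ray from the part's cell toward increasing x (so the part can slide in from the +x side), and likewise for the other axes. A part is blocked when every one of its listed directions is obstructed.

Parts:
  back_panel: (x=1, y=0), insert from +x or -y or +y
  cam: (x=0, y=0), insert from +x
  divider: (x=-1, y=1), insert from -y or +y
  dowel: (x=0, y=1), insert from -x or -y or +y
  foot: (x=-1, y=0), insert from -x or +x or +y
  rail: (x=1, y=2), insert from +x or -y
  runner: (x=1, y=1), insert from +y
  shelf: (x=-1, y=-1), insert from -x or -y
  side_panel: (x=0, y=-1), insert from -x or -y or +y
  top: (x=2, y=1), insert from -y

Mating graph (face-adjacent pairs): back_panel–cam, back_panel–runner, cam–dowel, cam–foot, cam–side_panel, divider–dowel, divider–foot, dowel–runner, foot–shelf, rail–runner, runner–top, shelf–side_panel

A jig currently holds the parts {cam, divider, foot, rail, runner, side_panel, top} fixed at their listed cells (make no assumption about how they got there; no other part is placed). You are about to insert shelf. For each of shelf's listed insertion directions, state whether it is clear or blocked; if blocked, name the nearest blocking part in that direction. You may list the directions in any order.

-x: ray from shelf(-1, -1) has no placed part ⇒ clear
-y: ray from shelf(-1, -1) has no placed part ⇒ clear

-x: clear; -y: clear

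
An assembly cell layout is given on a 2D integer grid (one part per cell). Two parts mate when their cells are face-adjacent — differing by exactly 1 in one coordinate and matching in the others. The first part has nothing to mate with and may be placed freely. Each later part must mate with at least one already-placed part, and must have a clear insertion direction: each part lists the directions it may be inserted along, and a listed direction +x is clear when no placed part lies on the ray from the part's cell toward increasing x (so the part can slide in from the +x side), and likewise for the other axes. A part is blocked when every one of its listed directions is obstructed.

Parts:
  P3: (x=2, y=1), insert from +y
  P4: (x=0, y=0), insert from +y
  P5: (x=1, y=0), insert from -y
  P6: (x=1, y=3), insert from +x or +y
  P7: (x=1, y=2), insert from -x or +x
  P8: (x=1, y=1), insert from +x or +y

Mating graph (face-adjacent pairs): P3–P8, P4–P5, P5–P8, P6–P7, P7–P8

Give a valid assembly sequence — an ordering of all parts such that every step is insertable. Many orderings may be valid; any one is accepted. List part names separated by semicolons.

P4; P5; P8; P7; P6; P3

1. P4@(0, 0) [+y clear] — {P4}
2. P5@(1, 0) [-y clear] — {P4, P5}
3. P8@(1, 1) [+x clear] — {P4, P5, P8}
4. P7@(1, 2) [-x clear] — {P4, P5, P7, P8}
5. P6@(1, 3) [+x clear] — {P4, P5, P6, P7, P8}
6. P3@(2, 1) [+y clear] — {P3, P4, P5, P6, P7, P8}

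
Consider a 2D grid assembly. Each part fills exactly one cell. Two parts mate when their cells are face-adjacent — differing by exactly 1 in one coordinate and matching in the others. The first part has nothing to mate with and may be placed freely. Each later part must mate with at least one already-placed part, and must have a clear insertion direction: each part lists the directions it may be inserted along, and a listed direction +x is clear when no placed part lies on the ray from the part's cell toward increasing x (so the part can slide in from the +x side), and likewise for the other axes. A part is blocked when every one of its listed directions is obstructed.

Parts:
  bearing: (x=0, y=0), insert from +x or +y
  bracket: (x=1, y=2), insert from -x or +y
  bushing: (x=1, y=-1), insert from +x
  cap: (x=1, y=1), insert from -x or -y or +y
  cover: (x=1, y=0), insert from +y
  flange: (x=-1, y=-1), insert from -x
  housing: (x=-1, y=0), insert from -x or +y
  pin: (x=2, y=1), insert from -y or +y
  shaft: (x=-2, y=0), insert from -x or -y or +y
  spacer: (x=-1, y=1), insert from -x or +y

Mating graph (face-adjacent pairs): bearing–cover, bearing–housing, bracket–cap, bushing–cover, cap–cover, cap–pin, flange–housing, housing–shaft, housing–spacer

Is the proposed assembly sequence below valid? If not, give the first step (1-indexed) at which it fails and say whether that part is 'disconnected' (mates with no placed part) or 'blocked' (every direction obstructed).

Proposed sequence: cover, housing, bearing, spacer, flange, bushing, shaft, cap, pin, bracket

1. cover@(1, 0) [+y clear] — {cover}
2. housing@(-1, 0) — no placed neighbour ⇒ disconnected

Invalid at step 2 (disconnected)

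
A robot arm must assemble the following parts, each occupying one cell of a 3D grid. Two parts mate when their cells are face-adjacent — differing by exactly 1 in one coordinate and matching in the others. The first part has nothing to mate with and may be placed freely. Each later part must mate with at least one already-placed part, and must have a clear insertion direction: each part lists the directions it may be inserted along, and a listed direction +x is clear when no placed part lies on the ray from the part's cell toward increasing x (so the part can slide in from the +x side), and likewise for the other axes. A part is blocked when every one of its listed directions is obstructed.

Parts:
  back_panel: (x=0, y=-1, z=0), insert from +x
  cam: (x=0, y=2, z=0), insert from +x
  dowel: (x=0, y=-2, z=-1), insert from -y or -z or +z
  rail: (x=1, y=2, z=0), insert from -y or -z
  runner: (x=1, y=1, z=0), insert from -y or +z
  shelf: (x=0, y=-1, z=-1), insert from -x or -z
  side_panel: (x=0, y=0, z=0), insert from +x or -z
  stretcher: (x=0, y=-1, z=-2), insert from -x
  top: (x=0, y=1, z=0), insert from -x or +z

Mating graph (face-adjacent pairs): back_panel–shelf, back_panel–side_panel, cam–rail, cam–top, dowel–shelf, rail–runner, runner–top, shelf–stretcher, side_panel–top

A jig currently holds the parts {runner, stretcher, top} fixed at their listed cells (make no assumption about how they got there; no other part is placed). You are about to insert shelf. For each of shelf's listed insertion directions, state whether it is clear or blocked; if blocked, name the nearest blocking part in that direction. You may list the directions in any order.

-x: ray from shelf(0, -1, -1) has no placed part ⇒ clear
-z: nearest on ray is stretcher@(0, -1, -2) ⇒ blocked

-x: clear; -z: blocked by stretcher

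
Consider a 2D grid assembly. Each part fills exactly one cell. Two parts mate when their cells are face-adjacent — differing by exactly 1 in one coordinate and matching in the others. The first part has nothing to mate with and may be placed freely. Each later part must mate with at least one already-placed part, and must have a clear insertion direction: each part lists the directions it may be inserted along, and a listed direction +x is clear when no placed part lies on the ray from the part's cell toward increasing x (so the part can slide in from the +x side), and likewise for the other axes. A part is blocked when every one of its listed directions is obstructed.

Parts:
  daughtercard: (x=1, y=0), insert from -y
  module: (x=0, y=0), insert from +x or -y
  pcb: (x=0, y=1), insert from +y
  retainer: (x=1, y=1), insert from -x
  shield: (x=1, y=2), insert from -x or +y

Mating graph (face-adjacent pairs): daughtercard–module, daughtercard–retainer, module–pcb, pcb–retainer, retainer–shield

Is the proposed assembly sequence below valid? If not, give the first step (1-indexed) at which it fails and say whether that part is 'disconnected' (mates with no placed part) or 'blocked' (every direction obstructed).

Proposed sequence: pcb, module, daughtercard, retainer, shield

1. pcb@(0, 1) [+y clear] — {pcb}
2. module@(0, 0) [+x clear] — {module, pcb}
3. daughtercard@(1, 0) [-y clear] — {daughtercard, module, pcb}
4. retainer@(1, 1) — -x all obstructed ⇒ blocked

Invalid at step 4 (blocked)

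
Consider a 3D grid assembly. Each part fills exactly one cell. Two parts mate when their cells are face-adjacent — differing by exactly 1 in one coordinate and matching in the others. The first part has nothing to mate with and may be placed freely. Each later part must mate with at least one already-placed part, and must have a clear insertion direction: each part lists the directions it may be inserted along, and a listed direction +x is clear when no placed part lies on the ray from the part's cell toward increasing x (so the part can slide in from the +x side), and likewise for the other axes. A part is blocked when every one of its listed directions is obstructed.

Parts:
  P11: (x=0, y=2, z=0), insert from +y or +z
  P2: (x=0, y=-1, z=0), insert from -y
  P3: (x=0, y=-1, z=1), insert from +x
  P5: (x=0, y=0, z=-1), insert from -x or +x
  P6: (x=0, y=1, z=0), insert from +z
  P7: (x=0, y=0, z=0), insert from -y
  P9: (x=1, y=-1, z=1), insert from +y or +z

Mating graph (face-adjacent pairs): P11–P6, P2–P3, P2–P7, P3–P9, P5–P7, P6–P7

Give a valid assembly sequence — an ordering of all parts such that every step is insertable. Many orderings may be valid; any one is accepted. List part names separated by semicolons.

P6; P7; P5; P2; P11; P3; P9

1. P6@(0, 1, 0) [+z clear] — {P6}
2. P7@(0, 0, 0) [-y clear] — {P6, P7}
3. P5@(0, 0, -1) [-x clear] — {P5, P6, P7}
4. P2@(0, -1, 0) [-y clear] — {P2, P5, P6, P7}
5. P11@(0, 2, 0) [+y clear] — {P11, P2, P5, P6, P7}
6. P3@(0, -1, 1) [+x clear] — {P11, P2, P3, P5, P6, P7}
7. P9@(1, -1, 1) [+y clear] — {P11, P2, P3, P5, P6, P7, P9}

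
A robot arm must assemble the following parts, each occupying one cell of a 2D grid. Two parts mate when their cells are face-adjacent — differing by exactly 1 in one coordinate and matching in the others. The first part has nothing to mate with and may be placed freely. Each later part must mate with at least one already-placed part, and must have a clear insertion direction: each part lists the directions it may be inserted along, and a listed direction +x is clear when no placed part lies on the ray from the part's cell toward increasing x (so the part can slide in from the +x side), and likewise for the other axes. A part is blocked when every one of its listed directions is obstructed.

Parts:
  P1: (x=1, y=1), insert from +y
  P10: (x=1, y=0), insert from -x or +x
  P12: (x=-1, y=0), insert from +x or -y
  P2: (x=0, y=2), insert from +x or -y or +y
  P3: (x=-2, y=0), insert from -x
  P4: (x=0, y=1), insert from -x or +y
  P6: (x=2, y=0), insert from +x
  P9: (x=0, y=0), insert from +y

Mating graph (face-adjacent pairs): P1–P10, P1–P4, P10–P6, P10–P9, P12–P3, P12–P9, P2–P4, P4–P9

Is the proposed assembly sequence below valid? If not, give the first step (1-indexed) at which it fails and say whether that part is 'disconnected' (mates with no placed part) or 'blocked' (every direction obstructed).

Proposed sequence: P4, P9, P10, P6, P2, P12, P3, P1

1. P4@(0, 1) [-x clear] — {P4}
2. P9@(0, 0) — +y all obstructed ⇒ blocked

Invalid at step 2 (blocked)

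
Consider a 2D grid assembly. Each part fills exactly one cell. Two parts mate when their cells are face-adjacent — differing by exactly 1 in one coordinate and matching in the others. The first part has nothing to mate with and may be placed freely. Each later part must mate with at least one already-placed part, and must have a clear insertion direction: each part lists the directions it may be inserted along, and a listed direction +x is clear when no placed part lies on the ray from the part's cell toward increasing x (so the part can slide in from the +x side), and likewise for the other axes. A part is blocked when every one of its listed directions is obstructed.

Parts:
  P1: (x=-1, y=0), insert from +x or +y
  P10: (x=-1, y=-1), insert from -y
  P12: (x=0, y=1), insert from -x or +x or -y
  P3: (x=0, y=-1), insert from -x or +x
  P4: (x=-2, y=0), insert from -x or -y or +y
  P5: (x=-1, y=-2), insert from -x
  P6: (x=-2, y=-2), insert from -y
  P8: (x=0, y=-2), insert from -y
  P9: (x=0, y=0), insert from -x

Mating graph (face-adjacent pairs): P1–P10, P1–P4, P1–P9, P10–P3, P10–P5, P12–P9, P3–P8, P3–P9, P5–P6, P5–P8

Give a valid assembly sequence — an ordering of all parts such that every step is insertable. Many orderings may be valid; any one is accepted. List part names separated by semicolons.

1. P9@(0, 0) [-x clear] — {P9}
2. P3@(0, -1) [-x clear] — {P3, P9}
3. P10@(-1, -1) [-y clear] — {P10, P3, P9}
4. P12@(0, 1) [-x clear] — {P10, P12, P3, P9}
5. P8@(0, -2) [-y clear] — {P10, P12, P3, P8, P9}
6. P5@(-1, -2) [-x clear] — {P10, P12, P3, P5, P8, P9}
7. P6@(-2, -2) [-y clear] — {P10, P12, P3, P5, P6, P8, P9}
8. P1@(-1, 0) [+y clear] — {P1, P10, P12, P3, P5, P6, P8, P9}
9. P4@(-2, 0) [-x clear] — {P1, P10, P12, P3, P4, P5, P6, P8, P9}

P9; P3; P10; P12; P8; P5; P6; P1; P4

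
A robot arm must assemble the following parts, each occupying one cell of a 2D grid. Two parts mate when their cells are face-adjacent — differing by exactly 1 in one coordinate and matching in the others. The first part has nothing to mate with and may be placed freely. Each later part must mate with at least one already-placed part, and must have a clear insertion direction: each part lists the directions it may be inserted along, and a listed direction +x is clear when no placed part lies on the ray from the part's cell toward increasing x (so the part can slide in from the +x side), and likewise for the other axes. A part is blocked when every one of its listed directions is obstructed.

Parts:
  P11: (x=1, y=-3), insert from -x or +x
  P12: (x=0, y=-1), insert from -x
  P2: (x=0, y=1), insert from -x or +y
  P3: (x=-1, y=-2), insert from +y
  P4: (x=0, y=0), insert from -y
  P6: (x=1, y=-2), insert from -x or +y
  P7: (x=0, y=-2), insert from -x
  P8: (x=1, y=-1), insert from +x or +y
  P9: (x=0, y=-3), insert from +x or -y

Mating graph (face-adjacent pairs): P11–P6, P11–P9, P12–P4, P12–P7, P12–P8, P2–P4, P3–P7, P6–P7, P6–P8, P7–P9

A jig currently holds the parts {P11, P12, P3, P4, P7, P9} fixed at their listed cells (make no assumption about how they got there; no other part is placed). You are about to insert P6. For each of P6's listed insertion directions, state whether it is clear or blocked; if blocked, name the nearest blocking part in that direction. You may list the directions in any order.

-x: nearest on ray is P7@(0, -2) ⇒ blocked
+y: ray from P6(1, -2) has no placed part ⇒ clear

+y: clear; -x: blocked by P7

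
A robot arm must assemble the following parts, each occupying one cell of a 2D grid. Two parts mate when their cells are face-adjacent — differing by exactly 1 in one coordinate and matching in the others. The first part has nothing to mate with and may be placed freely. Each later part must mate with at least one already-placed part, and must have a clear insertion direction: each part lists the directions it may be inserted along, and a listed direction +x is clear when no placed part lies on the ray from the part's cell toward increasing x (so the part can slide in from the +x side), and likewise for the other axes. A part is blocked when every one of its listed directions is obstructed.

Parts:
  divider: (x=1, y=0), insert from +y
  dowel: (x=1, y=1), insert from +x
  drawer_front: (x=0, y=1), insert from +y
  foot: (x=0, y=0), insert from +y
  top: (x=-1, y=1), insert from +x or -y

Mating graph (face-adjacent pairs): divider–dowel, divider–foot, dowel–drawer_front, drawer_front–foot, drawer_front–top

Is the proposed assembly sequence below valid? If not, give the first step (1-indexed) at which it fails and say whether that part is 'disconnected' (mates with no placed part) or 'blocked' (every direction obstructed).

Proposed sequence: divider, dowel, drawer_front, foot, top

Invalid at step 4 (blocked)

1. divider@(1, 0) [+y clear] — {divider}
2. dowel@(1, 1) [+x clear] — {divider, dowel}
3. drawer_front@(0, 1) [+y clear] — {divider, dowel, drawer_front}
4. foot@(0, 0) — +y all obstructed ⇒ blocked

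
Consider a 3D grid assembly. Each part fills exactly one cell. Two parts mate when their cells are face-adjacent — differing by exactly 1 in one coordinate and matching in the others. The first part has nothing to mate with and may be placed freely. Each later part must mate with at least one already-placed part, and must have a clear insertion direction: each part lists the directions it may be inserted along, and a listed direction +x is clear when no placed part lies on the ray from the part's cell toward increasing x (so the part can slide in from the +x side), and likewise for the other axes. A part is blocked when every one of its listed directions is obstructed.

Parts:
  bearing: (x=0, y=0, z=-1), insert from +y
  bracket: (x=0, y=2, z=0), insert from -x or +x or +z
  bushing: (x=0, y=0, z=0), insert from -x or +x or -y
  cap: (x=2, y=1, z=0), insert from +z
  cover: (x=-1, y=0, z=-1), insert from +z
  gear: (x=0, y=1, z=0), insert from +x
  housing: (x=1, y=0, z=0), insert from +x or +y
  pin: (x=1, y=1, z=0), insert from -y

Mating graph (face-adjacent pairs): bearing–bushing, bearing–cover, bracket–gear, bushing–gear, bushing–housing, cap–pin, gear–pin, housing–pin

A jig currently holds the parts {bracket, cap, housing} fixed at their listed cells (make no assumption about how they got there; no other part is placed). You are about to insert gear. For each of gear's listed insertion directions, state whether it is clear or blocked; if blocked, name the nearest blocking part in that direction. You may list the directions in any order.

+x: blocked by cap

+x: nearest on ray is cap@(2, 1, 0) ⇒ blocked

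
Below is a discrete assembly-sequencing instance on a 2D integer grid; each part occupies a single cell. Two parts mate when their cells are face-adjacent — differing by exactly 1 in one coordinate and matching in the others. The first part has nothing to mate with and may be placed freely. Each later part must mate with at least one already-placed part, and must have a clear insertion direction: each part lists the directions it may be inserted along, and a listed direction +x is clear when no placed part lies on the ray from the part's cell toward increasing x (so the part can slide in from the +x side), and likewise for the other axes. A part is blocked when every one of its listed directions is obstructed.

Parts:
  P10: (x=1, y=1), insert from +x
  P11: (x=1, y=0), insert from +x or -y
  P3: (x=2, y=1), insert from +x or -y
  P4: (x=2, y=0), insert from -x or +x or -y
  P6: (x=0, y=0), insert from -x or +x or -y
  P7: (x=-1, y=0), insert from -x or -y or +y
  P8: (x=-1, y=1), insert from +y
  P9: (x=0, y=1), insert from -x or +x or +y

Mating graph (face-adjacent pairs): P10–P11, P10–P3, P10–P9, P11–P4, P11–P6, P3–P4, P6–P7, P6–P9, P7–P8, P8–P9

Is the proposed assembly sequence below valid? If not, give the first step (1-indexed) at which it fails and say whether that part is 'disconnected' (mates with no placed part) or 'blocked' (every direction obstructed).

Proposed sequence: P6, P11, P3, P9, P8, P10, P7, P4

1. P6@(0, 0) [-x clear] — {P6}
2. P11@(1, 0) [+x clear] — {P11, P6}
3. P3@(2, 1) — no placed neighbour ⇒ disconnected

Invalid at step 3 (disconnected)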